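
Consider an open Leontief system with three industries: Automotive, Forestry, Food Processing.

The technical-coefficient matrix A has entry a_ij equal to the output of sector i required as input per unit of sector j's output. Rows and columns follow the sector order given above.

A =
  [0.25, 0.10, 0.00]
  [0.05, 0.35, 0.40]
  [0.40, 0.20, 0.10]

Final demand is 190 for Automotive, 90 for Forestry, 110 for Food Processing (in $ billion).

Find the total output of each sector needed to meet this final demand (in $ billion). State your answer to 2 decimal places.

x_1 = 302.72, x_2 = 370.41, x_3 = 339.08

I − A =
  [   0.75    -0.10     0.00]
  [  -0.05     0.65    -0.40]
  [  -0.40    -0.20     0.90]
Cofactors of I−A, C_ij = (−1)^(i+j)·(minor ij) (rows/columns in the sector order above):
  C_11 = (0.65)(0.90) − (-0.40)(-0.20) = 0.5050
  C_12 = −[(-0.05)(0.90) − (-0.40)(-0.40)] = 0.2050
  C_13 = (-0.05)(-0.20) − (0.65)(-0.40) = 0.2700
  C_21 = −[(-0.10)(0.90) − (0.00)(-0.20)] = 0.0900
  C_22 = (0.75)(0.90) − (0.00)(-0.40) = 0.6750
  C_23 = −[(0.75)(-0.20) − (-0.10)(-0.40)] = 0.1900
  C_31 = (-0.10)(-0.40) − (0.00)(0.65) = 0.0400
  C_32 = −[(0.75)(-0.40) − (0.00)(-0.05)] = 0.3000
  C_33 = (0.75)(0.65) − (-0.10)(-0.05) = 0.4825
det(I−A) = Σ_j (I−A)_1j·C_1j = (0.75)(0.5050) + (-0.10)(0.2050) + (0.00)(0.2700) = 0.35825
adj(I−A) = Cᵀ =
  [ 0.5050   0.0900   0.0400]
  [ 0.2050   0.6750   0.3000]
  [ 0.2700   0.1900   0.4825]
(I − A)⁻¹ = adj(I−A) / det(I−A) ≈
  [   1.4096     0.2512     0.1117]
  [   0.5722     1.8842     0.8374]
  [   0.7537     0.5304     1.3468]
x = (I − A)⁻¹ d = adj(I−A)·d / det(I−A), with det(I−A) = 0.35825:
  x_1 = (0.5050·190 + 0.0900·90 + 0.0400·110) / 0.35825 = 108.45 / 0.35825 ≈ 302.72
  x_2 = (0.2050·190 + 0.6750·90 + 0.3000·110) / 0.35825 = 132.70 / 0.35825 ≈ 370.41
  x_3 = (0.2700·190 + 0.1900·90 + 0.4825·110) / 0.35825 = 121.475 / 0.35825 ≈ 339.08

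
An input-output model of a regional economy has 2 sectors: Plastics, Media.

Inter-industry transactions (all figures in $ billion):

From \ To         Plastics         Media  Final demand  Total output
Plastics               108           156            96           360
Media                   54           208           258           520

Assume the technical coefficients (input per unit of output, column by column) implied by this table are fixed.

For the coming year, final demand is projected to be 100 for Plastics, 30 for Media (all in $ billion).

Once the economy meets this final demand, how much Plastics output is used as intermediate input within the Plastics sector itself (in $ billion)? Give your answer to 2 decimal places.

Technical coefficients a_ij = z_ij / X_j:
  a_PP = 108/360 = 0.30, a_MP = 54/360 = 0.15
  a_PM = 156/520 = 0.30, a_MM = 208/520 = 0.40
I − A =
  [   0.70    -0.30]
  [  -0.15     0.60]
det(I−A) = (0.70)(0.60) − (-0.30)(-0.15) = 0.3750
adj(I−A) = [[0.60, 0.30], [0.15, 0.70]]
(I − A)⁻¹ = adj(I−A) / det(I−A) ≈
  [   1.6000     0.8000]
  [   0.4000     1.8667]
First solve x = (I − A)⁻¹ d = adj(I−A)·d / det(I−A); in particular x_P = (0.60·100 + 0.30·30) / 0.3750 = 69.00 / 0.3750 = 184.0000.
Intermediate flow from P to P: z_PP = a_PP · x_P = 0.30 × 69.00 / 0.3750 = 20.70 / 0.3750 = 55.20.

z_PP = 55.20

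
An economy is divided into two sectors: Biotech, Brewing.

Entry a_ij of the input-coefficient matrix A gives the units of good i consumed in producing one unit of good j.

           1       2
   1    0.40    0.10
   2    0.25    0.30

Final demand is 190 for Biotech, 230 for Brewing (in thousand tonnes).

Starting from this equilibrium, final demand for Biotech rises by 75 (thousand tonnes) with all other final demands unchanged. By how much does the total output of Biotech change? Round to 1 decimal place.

Δx_1 = 132.9

I − A =
  [   0.60    -0.10]
  [  -0.25     0.70]
det(I−A) = (0.60)(0.70) − (-0.10)(-0.25) = 0.3950
adj(I−A) = [[0.70, 0.10], [0.25, 0.60]]
(I − A)⁻¹ = adj(I−A) / det(I−A) ≈
  [   1.7722     0.2532]
  [   0.6329     1.5190]
Δx = (I − A)⁻¹ Δd with Δd having +75 in the Biotech component and 0 elsewhere.
So Δx_1 = L_11 · (+75), where L_11 = adj(I−A)_11 / det(I−A) = 0.70 / 0.3950.
Δx_1 = 0.70 × (+75) / 0.3950 = 52.50 / 0.3950 ≈ 132.9.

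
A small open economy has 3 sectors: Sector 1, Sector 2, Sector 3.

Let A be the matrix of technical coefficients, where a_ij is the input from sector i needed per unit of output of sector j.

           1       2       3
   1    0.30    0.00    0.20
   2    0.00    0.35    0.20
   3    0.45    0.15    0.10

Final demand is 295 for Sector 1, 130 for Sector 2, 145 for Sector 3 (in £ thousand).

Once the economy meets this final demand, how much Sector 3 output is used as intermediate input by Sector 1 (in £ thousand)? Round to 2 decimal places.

z_31 = 254.28

I − A =
  [   0.70     0.00    -0.20]
  [   0.00     0.65    -0.20]
  [  -0.45    -0.15     0.90]
Cofactors of I−A, C_ij = (−1)^(i+j)·(minor ij) (rows/columns in the sector order above):
  C_11 = (0.65)(0.90) − (-0.20)(-0.15) = 0.5550
  C_12 = −[(0.00)(0.90) − (-0.20)(-0.45)] = 0.0900
  C_13 = (0.00)(-0.15) − (0.65)(-0.45) = 0.2925
  C_21 = −[(0.00)(0.90) − (-0.20)(-0.15)] = 0.0300
  C_22 = (0.70)(0.90) − (-0.20)(-0.45) = 0.5400
  C_23 = −[(0.70)(-0.15) − (0.00)(-0.45)] = 0.1050
  C_31 = (0.00)(-0.20) − (-0.20)(0.65) = 0.1300
  C_32 = −[(0.70)(-0.20) − (-0.20)(0.00)] = 0.1400
  C_33 = (0.70)(0.65) − (0.00)(0.00) = 0.4550
det(I−A) = Σ_j (I−A)_1j·C_1j = (0.70)(0.5550) + (0.00)(0.0900) + (-0.20)(0.2925) = 0.3300
adj(I−A) = Cᵀ =
  [ 0.5550   0.0300   0.1300]
  [ 0.0900   0.5400   0.1400]
  [ 0.2925   0.1050   0.4550]
(I − A)⁻¹ = adj(I−A) / det(I−A) ≈
  [   1.6818     0.0909     0.3939]
  [   0.2727     1.6364     0.4242]
  [   0.8864     0.3182     1.3788]
First solve x = (I − A)⁻¹ d = adj(I−A)·d / det(I−A); in particular x_1 = (0.5550·295 + 0.0300·130 + 0.1300·145) / 0.3300 = 186.475 / 0.3300 ≈ 565.0758.
Intermediate flow from 3 to 1: z_31 = a_31 · x_1 = 0.45 × 186.475 / 0.3300 = 83.91375 / 0.3300 ≈ 254.28.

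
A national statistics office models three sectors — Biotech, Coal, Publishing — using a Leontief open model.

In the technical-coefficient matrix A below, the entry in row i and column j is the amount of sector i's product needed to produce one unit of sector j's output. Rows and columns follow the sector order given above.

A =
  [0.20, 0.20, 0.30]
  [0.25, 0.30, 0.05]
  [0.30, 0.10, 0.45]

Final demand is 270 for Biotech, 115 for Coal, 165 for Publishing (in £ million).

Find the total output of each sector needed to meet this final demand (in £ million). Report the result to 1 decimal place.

x_B = 763.5, x_C = 494.6, x_P = 806.4

I − A =
  [   0.80    -0.20    -0.30]
  [  -0.25     0.70    -0.05]
  [  -0.30    -0.10     0.55]
Cofactors of I−A, C_ij = (−1)^(i+j)·(minor ij) (rows/columns in the sector order above):
  C_11 = (0.70)(0.55) − (-0.05)(-0.10) = 0.3800
  C_12 = −[(-0.25)(0.55) − (-0.05)(-0.30)] = 0.1525
  C_13 = (-0.25)(-0.10) − (0.70)(-0.30) = 0.2350
  C_21 = −[(-0.20)(0.55) − (-0.30)(-0.10)] = 0.1400
  C_22 = (0.80)(0.55) − (-0.30)(-0.30) = 0.3500
  C_23 = −[(0.80)(-0.10) − (-0.20)(-0.30)] = 0.1400
  C_31 = (-0.20)(-0.05) − (-0.30)(0.70) = 0.2200
  C_32 = −[(0.80)(-0.05) − (-0.30)(-0.25)] = 0.1150
  C_33 = (0.80)(0.70) − (-0.20)(-0.25) = 0.5100
det(I−A) = Σ_j (I−A)_1j·C_1j = (0.80)(0.3800) + (-0.20)(0.1525) + (-0.30)(0.2350) = 0.2030
adj(I−A) = Cᵀ =
  [ 0.3800   0.1400   0.2200]
  [ 0.1525   0.3500   0.1150]
  [ 0.2350   0.1400   0.5100]
(I − A)⁻¹ = adj(I−A) / det(I−A) ≈
  [   1.8719     0.6897     1.0837]
  [   0.7512     1.7241     0.5665]
  [   1.1576     0.6897     2.5123]
x = (I − A)⁻¹ d = adj(I−A)·d / det(I−A), with det(I−A) = 0.2030:
  x_B = (0.3800·270 + 0.1400·115 + 0.2200·165) / 0.2030 = 155.00 / 0.2030 ≈ 763.5
  x_C = (0.1525·270 + 0.3500·115 + 0.1150·165) / 0.2030 = 100.40 / 0.2030 ≈ 494.6
  x_P = (0.2350·270 + 0.1400·115 + 0.5100·165) / 0.2030 = 163.70 / 0.2030 ≈ 806.4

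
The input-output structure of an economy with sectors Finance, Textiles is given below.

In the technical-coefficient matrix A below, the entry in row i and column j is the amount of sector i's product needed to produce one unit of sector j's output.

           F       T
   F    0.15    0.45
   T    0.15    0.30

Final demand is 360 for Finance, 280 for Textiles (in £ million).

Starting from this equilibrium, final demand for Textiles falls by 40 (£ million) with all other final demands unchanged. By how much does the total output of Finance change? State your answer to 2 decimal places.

Δx_F = -34.12

I − A =
  [   0.85    -0.45]
  [  -0.15     0.70]
det(I−A) = (0.85)(0.70) − (-0.45)(-0.15) = 0.5275
adj(I−A) = [[0.70, 0.45], [0.15, 0.85]]
(I − A)⁻¹ = adj(I−A) / det(I−A) ≈
  [   1.3270     0.8531]
  [   0.2844     1.6114]
Δx = (I − A)⁻¹ Δd with Δd having -40 in the Textiles component and 0 elsewhere.
So Δx_F = L_FT · (-40), where L_FT = adj(I−A)_FT / det(I−A) = 0.45 / 0.5275.
Δx_F = 0.45 × (-40) / 0.5275 = -18.00 / 0.5275 ≈ -34.12.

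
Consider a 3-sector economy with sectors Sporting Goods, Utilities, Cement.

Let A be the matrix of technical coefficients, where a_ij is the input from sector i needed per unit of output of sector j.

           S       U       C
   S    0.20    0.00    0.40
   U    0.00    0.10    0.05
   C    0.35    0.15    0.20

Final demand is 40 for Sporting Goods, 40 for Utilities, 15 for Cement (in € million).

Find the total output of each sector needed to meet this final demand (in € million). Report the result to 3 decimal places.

I − A =
  [   0.80     0.00    -0.40]
  [   0.00     0.90    -0.05]
  [  -0.35    -0.15     0.80]
Cofactors of I−A, C_ij = (−1)^(i+j)·(minor ij) (rows/columns in the sector order above):
  C_11 = (0.90)(0.80) − (-0.05)(-0.15) = 0.7125
  C_12 = −[(0.00)(0.80) − (-0.05)(-0.35)] = 0.0175
  C_13 = (0.00)(-0.15) − (0.90)(-0.35) = 0.3150
  C_21 = −[(0.00)(0.80) − (-0.40)(-0.15)] = 0.0600
  C_22 = (0.80)(0.80) − (-0.40)(-0.35) = 0.5000
  C_23 = −[(0.80)(-0.15) − (0.00)(-0.35)] = 0.1200
  C_31 = (0.00)(-0.05) − (-0.40)(0.90) = 0.3600
  C_32 = −[(0.80)(-0.05) − (-0.40)(0.00)] = 0.0400
  C_33 = (0.80)(0.90) − (0.00)(0.00) = 0.7200
det(I−A) = Σ_j (I−A)_1j·C_1j = (0.80)(0.7125) + (0.00)(0.0175) + (-0.40)(0.3150) = 0.4440
adj(I−A) = Cᵀ =
  [ 0.7125   0.0600   0.3600]
  [ 0.0175   0.5000   0.0400]
  [ 0.3150   0.1200   0.7200]
(I − A)⁻¹ = adj(I−A) / det(I−A) ≈
  [   1.6047     0.1351     0.8108]
  [   0.0394     1.1261     0.0901]
  [   0.7095     0.2703     1.6216]
x = (I − A)⁻¹ d = adj(I−A)·d / det(I−A), with det(I−A) = 0.4440:
  x_S = (0.7125·40 + 0.0600·40 + 0.3600·15) / 0.4440 = 36.30 / 0.4440 ≈ 81.757
  x_U = (0.0175·40 + 0.5000·40 + 0.0400·15) / 0.4440 = 21.30 / 0.4440 ≈ 47.973
  x_C = (0.3150·40 + 0.1200·40 + 0.7200·15) / 0.4440 = 28.20 / 0.4440 ≈ 63.514

x_S = 81.757, x_U = 47.973, x_C = 63.514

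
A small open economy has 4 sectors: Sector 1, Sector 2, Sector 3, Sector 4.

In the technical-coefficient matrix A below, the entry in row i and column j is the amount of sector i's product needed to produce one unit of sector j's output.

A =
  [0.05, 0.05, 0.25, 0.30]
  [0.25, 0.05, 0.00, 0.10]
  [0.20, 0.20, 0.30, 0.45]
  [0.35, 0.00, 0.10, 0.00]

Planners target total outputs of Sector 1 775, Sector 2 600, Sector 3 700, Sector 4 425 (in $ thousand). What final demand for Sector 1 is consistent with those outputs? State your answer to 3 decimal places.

d_1 = 403.750

I − A =
  [   0.95    -0.05    -0.25    -0.30]
  [  -0.25     0.95     0.00    -0.10]
  [  -0.20    -0.20     0.70    -0.45]
  [  -0.35     0.00    -0.10     1.00]
d = (I − A) x:
  d_1 = (+0.95)·775 + (-0.05)·600 + (-0.25)·700 + (-0.30)·425 = 403.750
  d_2 = (-0.25)·775 + (+0.95)·600 + (+0.00)·700 + (-0.10)·425 = 333.750
  d_3 = (-0.20)·775 + (-0.20)·600 + (+0.70)·700 + (-0.45)·425 = 23.750
  d_4 = (-0.35)·775 + (+0.00)·600 + (-0.10)·700 + (+1.00)·425 = 83.750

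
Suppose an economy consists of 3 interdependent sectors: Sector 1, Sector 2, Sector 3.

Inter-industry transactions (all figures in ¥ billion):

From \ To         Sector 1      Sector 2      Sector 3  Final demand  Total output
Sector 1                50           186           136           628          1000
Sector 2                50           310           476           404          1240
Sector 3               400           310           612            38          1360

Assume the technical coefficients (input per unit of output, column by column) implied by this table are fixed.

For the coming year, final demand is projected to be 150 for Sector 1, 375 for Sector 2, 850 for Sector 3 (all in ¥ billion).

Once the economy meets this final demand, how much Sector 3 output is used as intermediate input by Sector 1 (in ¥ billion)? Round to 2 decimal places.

Technical coefficients a_ij = z_ij / X_j:
  a_11 = 50/1000 = 0.05, a_21 = 50/1000 = 0.05, a_31 = 400/1000 = 0.40
  a_12 = 186/1240 = 0.15, a_22 = 310/1240 = 0.25, a_32 = 310/1240 = 0.25
  a_13 = 136/1360 = 0.10, a_23 = 476/1360 = 0.35, a_33 = 612/1360 = 0.45
I − A =
  [   0.95    -0.15    -0.10]
  [  -0.05     0.75    -0.35]
  [  -0.40    -0.25     0.55]
Cofactors of I−A, C_ij = (−1)^(i+j)·(minor ij) (rows/columns in the sector order above):
  C_11 = (0.75)(0.55) − (-0.35)(-0.25) = 0.3250
  C_12 = −[(-0.05)(0.55) − (-0.35)(-0.40)] = 0.1675
  C_13 = (-0.05)(-0.25) − (0.75)(-0.40) = 0.3125
  C_21 = −[(-0.15)(0.55) − (-0.10)(-0.25)] = 0.1075
  C_22 = (0.95)(0.55) − (-0.10)(-0.40) = 0.4825
  C_23 = −[(0.95)(-0.25) − (-0.15)(-0.40)] = 0.2975
  C_31 = (-0.15)(-0.35) − (-0.10)(0.75) = 0.1275
  C_32 = −[(0.95)(-0.35) − (-0.10)(-0.05)] = 0.3375
  C_33 = (0.95)(0.75) − (-0.15)(-0.05) = 0.7050
det(I−A) = Σ_j (I−A)_1j·C_1j = (0.95)(0.3250) + (-0.15)(0.1675) + (-0.10)(0.3125) = 0.252375
adj(I−A) = Cᵀ =
  [ 0.3250   0.1075   0.1275]
  [ 0.1675   0.4825   0.3375]
  [ 0.3125   0.2975   0.7050]
(I − A)⁻¹ = adj(I−A) / det(I−A) ≈
  [   1.2878     0.4260     0.5052]
  [   0.6637     1.9118     1.3373]
  [   1.2382     1.1788     2.7935]
First solve x = (I − A)⁻¹ d = adj(I−A)·d / det(I−A); in particular x_1 = (0.3250·150 + 0.1075·375 + 0.1275·850) / 0.252375 = 197.4375 / 0.252375 ≈ 782.3180.
Intermediate flow from 3 to 1: z_31 = a_31 · x_1 = 0.40 × 197.4375 / 0.252375 = 78.975 / 0.252375 ≈ 312.93.

z_31 = 312.93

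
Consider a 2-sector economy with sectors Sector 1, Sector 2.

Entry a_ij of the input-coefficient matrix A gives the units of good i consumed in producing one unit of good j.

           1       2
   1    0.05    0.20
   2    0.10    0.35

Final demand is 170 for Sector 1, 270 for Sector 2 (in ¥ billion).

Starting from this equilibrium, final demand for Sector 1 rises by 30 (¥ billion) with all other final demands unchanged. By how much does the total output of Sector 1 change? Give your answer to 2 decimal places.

I − A =
  [   0.95    -0.20]
  [  -0.10     0.65]
det(I−A) = (0.95)(0.65) − (-0.20)(-0.10) = 0.5975
adj(I−A) = [[0.65, 0.20], [0.10, 0.95]]
(I − A)⁻¹ = adj(I−A) / det(I−A) ≈
  [   1.0879     0.3347]
  [   0.1674     1.5900]
Δx = (I − A)⁻¹ Δd with Δd having +30 in the Sector 1 component and 0 elsewhere.
So Δx_1 = L_11 · (+30), where L_11 = adj(I−A)_11 / det(I−A) = 0.65 / 0.5975.
Δx_1 = 0.65 × (+30) / 0.5975 = 19.50 / 0.5975 ≈ 32.64.

Δx_1 = 32.64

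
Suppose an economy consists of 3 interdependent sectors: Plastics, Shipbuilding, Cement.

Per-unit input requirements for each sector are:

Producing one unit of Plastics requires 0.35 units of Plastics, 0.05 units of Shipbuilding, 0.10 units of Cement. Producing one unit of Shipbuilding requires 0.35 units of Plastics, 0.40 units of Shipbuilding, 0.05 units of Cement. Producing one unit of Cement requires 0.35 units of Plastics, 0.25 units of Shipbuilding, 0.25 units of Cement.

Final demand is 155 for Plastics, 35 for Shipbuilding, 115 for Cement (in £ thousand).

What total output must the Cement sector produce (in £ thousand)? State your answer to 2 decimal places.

x_3 = 228.10

I − A =
  [   0.65    -0.35    -0.35]
  [  -0.05     0.60    -0.25]
  [  -0.10    -0.05     0.75]
Cofactors of I−A, C_ij = (−1)^(i+j)·(minor ij) (rows/columns in the sector order above):
  C_11 = (0.60)(0.75) − (-0.25)(-0.05) = 0.4375
  C_12 = −[(-0.05)(0.75) − (-0.25)(-0.10)] = 0.0625
  C_13 = (-0.05)(-0.05) − (0.60)(-0.10) = 0.0625
  C_21 = −[(-0.35)(0.75) − (-0.35)(-0.05)] = 0.2800
  C_22 = (0.65)(0.75) − (-0.35)(-0.10) = 0.4525
  C_23 = −[(0.65)(-0.05) − (-0.35)(-0.10)] = 0.0675
  C_31 = (-0.35)(-0.25) − (-0.35)(0.60) = 0.2975
  C_32 = −[(0.65)(-0.25) − (-0.35)(-0.05)] = 0.1800
  C_33 = (0.65)(0.60) − (-0.35)(-0.05) = 0.3725
det(I−A) = Σ_j (I−A)_1j·C_1j = (0.65)(0.4375) + (-0.35)(0.0625) + (-0.35)(0.0625) = 0.240625
adj(I−A) = Cᵀ =
  [ 0.4375   0.2800   0.2975]
  [ 0.0625   0.4525   0.1800]
  [ 0.0625   0.0675   0.3725]
(I − A)⁻¹ = adj(I−A) / det(I−A) ≈
  [   1.8182     1.1636     1.2364]
  [   0.2597     1.8805     0.7481]
  [   0.2597     0.2805     1.5481]
x = (I − A)⁻¹ d = adj(I−A)·d / det(I−A), with det(I−A) = 0.240625:
  x_1 = (0.4375·155 + 0.2800·35 + 0.2975·115) / 0.240625 = 111.825 / 0.240625 ≈ 464.73
  x_2 = (0.0625·155 + 0.4525·35 + 0.1800·115) / 0.240625 = 46.225 / 0.240625 ≈ 192.10
  x_3 = (0.0625·155 + 0.0675·35 + 0.3725·115) / 0.240625 = 54.8875 / 0.240625 ≈ 228.10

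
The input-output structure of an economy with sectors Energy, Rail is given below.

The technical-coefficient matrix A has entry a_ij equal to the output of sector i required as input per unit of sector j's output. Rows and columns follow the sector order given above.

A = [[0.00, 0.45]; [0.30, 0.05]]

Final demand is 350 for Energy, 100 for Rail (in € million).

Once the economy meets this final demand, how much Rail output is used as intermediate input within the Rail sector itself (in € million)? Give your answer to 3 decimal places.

I − A =
  [   1.00    -0.45]
  [  -0.30     0.95]
det(I−A) = (1.00)(0.95) − (-0.45)(-0.30) = 0.8150
adj(I−A) = [[0.95, 0.45], [0.30, 1.00]]
(I − A)⁻¹ = adj(I−A) / det(I−A) ≈
  [   1.1656     0.5521]
  [   0.3681     1.2270]
First solve x = (I − A)⁻¹ d = adj(I−A)·d / det(I−A); in particular x_2 = (0.30·350 + 1.00·100) / 0.8150 = 205.00 / 0.8150 ≈ 251.53374.
Intermediate flow from 2 to 2: z_22 = a_22 · x_2 = 0.05 × 205.00 / 0.8150 = 10.25 / 0.8150 ≈ 12.577.

z_22 = 12.577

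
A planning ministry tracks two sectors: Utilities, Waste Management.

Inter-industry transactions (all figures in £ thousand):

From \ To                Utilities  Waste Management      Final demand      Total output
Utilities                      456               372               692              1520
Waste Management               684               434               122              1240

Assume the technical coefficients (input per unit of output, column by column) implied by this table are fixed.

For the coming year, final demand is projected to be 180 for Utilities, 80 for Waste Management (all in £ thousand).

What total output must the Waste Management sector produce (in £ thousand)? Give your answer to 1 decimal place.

Technical coefficients a_ij = z_ij / X_j:
  a_UU = 456/1520 = 0.30, a_WU = 684/1520 = 0.45
  a_UW = 372/1240 = 0.30, a_WW = 434/1240 = 0.35
I − A =
  [   0.70    -0.30]
  [  -0.45     0.65]
det(I−A) = (0.70)(0.65) − (-0.30)(-0.45) = 0.3200
adj(I−A) = [[0.65, 0.30], [0.45, 0.70]]
(I − A)⁻¹ = adj(I−A) / det(I−A) ≈
  [   2.0313     0.9375]
  [   1.4063     2.1875]
x = (I − A)⁻¹ d = adj(I−A)·d / det(I−A), with det(I−A) = 0.3200:
  x_U = (0.65·180 + 0.30·80) / 0.3200 = 141.00 / 0.3200 ≈ 440.6
  x_W = (0.45·180 + 0.70·80) / 0.3200 = 137.00 / 0.3200 ≈ 428.1

x_W = 428.1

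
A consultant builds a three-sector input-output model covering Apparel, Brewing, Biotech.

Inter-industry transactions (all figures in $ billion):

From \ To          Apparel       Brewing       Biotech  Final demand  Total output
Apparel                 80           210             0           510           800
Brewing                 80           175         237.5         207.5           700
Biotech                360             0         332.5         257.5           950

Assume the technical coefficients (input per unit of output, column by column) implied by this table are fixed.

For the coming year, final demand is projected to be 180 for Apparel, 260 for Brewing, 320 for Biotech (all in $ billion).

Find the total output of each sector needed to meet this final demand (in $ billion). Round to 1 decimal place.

x_1 = 421.4, x_2 = 664.2, x_3 = 784.0

Technical coefficients a_ij = z_ij / X_j:
  a_11 = 80/800 = 0.10, a_21 = 80/800 = 0.10, a_31 = 360/800 = 0.45
  a_12 = 210/700 = 0.30, a_22 = 175/700 = 0.25, a_32 = 0/700 = 0.00
  a_13 = 0/950 = 0.00, a_23 = 237.5/950 = 0.25, a_33 = 332.5/950 = 0.35
I − A =
  [   0.90    -0.30     0.00]
  [  -0.10     0.75    -0.25]
  [  -0.45     0.00     0.65]
Cofactors of I−A, C_ij = (−1)^(i+j)·(minor ij) (rows/columns in the sector order above):
  C_11 = (0.75)(0.65) − (-0.25)(0.00) = 0.4875
  C_12 = −[(-0.10)(0.65) − (-0.25)(-0.45)] = 0.1775
  C_13 = (-0.10)(0.00) − (0.75)(-0.45) = 0.3375
  C_21 = −[(-0.30)(0.65) − (0.00)(0.00)] = 0.1950
  C_22 = (0.90)(0.65) − (0.00)(-0.45) = 0.5850
  C_23 = −[(0.90)(0.00) − (-0.30)(-0.45)] = 0.1350
  C_31 = (-0.30)(-0.25) − (0.00)(0.75) = 0.0750
  C_32 = −[(0.90)(-0.25) − (0.00)(-0.10)] = 0.2250
  C_33 = (0.90)(0.75) − (-0.30)(-0.10) = 0.6450
det(I−A) = Σ_j (I−A)_1j·C_1j = (0.90)(0.4875) + (-0.30)(0.1775) + (0.00)(0.3375) = 0.3855
adj(I−A) = Cᵀ =
  [ 0.4875   0.1950   0.0750]
  [ 0.1775   0.5850   0.2250]
  [ 0.3375   0.1350   0.6450]
(I − A)⁻¹ = adj(I−A) / det(I−A) ≈
  [   1.2646     0.5058     0.1946]
  [   0.4604     1.5175     0.5837]
  [   0.8755     0.3502     1.6732]
x = (I − A)⁻¹ d = adj(I−A)·d / det(I−A), with det(I−A) = 0.3855:
  x_1 = (0.4875·180 + 0.1950·260 + 0.0750·320) / 0.3855 = 162.45 / 0.3855 ≈ 421.4
  x_2 = (0.1775·180 + 0.5850·260 + 0.2250·320) / 0.3855 = 256.05 / 0.3855 ≈ 664.2
  x_3 = (0.3375·180 + 0.1350·260 + 0.6450·320) / 0.3855 = 302.25 / 0.3855 ≈ 784.0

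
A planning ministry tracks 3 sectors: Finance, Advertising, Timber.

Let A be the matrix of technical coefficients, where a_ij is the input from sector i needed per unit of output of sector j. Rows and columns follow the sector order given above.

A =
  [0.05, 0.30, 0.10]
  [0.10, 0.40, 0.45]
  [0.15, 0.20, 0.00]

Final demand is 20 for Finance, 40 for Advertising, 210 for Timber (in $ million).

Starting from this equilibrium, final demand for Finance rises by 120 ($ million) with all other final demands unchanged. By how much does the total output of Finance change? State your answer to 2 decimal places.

I − A =
  [   0.95    -0.30    -0.10]
  [  -0.10     0.60    -0.45]
  [  -0.15    -0.20     1.00]
Cofactors of I−A, C_ij = (−1)^(i+j)·(minor ij) (rows/columns in the sector order above):
  C_11 = (0.60)(1.00) − (-0.45)(-0.20) = 0.5100
  C_12 = −[(-0.10)(1.00) − (-0.45)(-0.15)] = 0.1675
  C_13 = (-0.10)(-0.20) − (0.60)(-0.15) = 0.1100
  C_21 = −[(-0.30)(1.00) − (-0.10)(-0.20)] = 0.3200
  C_22 = (0.95)(1.00) − (-0.10)(-0.15) = 0.9350
  C_23 = −[(0.95)(-0.20) − (-0.30)(-0.15)] = 0.2350
  C_31 = (-0.30)(-0.45) − (-0.10)(0.60) = 0.1950
  C_32 = −[(0.95)(-0.45) − (-0.10)(-0.10)] = 0.4375
  C_33 = (0.95)(0.60) − (-0.30)(-0.10) = 0.5400
det(I−A) = Σ_j (I−A)_1j·C_1j = (0.95)(0.5100) + (-0.30)(0.1675) + (-0.10)(0.1100) = 0.42325
adj(I−A) = Cᵀ =
  [ 0.5100   0.3200   0.1950]
  [ 0.1675   0.9350   0.4375]
  [ 0.1100   0.2350   0.5400]
(I − A)⁻¹ = adj(I−A) / det(I−A) ≈
  [   1.2050     0.7561     0.4607]
  [   0.3957     2.2091     1.0337]
  [   0.2599     0.5552     1.2758]
Δx = (I − A)⁻¹ Δd with Δd having +120 in the Finance component and 0 elsewhere.
So Δx_F = L_FF · (+120), where L_FF = adj(I−A)_FF / det(I−A) = 0.5100 / 0.42325.
Δx_F = 0.5100 × (+120) / 0.42325 = 61.20 / 0.42325 ≈ 144.60.

Δx_F = 144.60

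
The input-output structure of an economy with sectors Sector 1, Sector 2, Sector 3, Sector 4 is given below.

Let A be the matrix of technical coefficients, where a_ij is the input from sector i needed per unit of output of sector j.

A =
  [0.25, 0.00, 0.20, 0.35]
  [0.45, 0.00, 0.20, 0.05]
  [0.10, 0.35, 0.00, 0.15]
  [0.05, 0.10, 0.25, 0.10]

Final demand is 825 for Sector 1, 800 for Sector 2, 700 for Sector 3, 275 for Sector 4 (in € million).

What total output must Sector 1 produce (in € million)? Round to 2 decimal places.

x_1 = 2150.73

I − A =
  [   0.75     0.00    -0.20    -0.35]
  [  -0.45     1.00    -0.20    -0.05]
  [  -0.10    -0.35     1.00    -0.15]
  [  -0.05    -0.10    -0.25     0.90]
Compute the cofactors C_ij = (−1)^(i+j)·(3×3 minor ij) of I−A; the adjugate is their transpose:
adj(I−A) = Cᵀ =
  [ 0.787125   0.131625   0.273500   0.359000]
  [ 0.411375   0.601125   0.261750   0.237000]
  [ 0.246375   0.244875   0.638000   0.215750]
  [ 0.157875   0.142125   0.221500   0.646000]
det(I−A) = Σ_j (I−A)_1j·C_1j = (0.75)(0.787125) + (0.00)(0.411375) + (-0.20)(0.246375) + (-0.35)(0.157875) = 0.4858125
(I − A)⁻¹ = adj(I−A) / det(I−A) ≈
  [   1.6202     0.2709     0.5630     0.7390]
  [   0.8468     1.2374     0.5388     0.4878]
  [   0.5071     0.5041     1.3133     0.4441]
  [   0.3250     0.2926     0.4559     1.3297]
x = (I − A)⁻¹ d = adj(I−A)·d / det(I−A), with det(I−A) = 0.4858125:
  x_1 = (0.787125·825 + 0.131625·800 + 0.273500·700 + 0.359000·275) / 0.4858125 = 1044.853125 / 0.4858125 ≈ 2150.73
  x_2 = (0.411375·825 + 0.601125·800 + 0.261750·700 + 0.237000·275) / 0.4858125 = 1068.684375 / 0.4858125 ≈ 2199.79
  x_3 = (0.246375·825 + 0.244875·800 + 0.638000·700 + 0.215750·275) / 0.4858125 = 905.090625 / 0.4858125 ≈ 1863.05
  x_4 = (0.157875·825 + 0.142125·800 + 0.221500·700 + 0.646000·275) / 0.4858125 = 576.646875 / 0.4858125 ≈ 1186.97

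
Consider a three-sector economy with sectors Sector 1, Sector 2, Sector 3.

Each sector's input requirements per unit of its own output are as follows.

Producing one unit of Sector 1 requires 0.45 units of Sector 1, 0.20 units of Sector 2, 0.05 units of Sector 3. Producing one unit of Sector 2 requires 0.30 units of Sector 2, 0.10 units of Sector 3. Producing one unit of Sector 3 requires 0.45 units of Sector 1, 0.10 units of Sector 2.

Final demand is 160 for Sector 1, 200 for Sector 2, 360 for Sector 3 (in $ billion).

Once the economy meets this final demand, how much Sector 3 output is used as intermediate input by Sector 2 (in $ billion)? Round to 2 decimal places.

I − A =
  [   0.55     0.00    -0.45]
  [  -0.20     0.70    -0.10]
  [  -0.05    -0.10     1.00]
Cofactors of I−A, C_ij = (−1)^(i+j)·(minor ij) (rows/columns in the sector order above):
  C_11 = (0.70)(1.00) − (-0.10)(-0.10) = 0.6900
  C_12 = −[(-0.20)(1.00) − (-0.10)(-0.05)] = 0.2050
  C_13 = (-0.20)(-0.10) − (0.70)(-0.05) = 0.0550
  C_21 = −[(0.00)(1.00) − (-0.45)(-0.10)] = 0.0450
  C_22 = (0.55)(1.00) − (-0.45)(-0.05) = 0.5275
  C_23 = −[(0.55)(-0.10) − (0.00)(-0.05)] = 0.0550
  C_31 = (0.00)(-0.10) − (-0.45)(0.70) = 0.3150
  C_32 = −[(0.55)(-0.10) − (-0.45)(-0.20)] = 0.1450
  C_33 = (0.55)(0.70) − (0.00)(-0.20) = 0.3850
det(I−A) = Σ_j (I−A)_1j·C_1j = (0.55)(0.6900) + (0.00)(0.2050) + (-0.45)(0.0550) = 0.35475
adj(I−A) = Cᵀ =
  [ 0.6900   0.0450   0.3150]
  [ 0.2050   0.5275   0.1450]
  [ 0.0550   0.0550   0.3850]
(I − A)⁻¹ = adj(I−A) / det(I−A) ≈
  [   1.9450     0.1268     0.8879]
  [   0.5779     1.4870     0.4087]
  [   0.1550     0.1550     1.0853]
First solve x = (I − A)⁻¹ d = adj(I−A)·d / det(I−A); in particular x_2 = (0.2050·160 + 0.5275·200 + 0.1450·360) / 0.35475 = 190.50 / 0.35475 ≈ 536.9979.
Intermediate flow from 3 to 2: z_32 = a_32 · x_2 = 0.10 × 190.50 / 0.35475 = 19.05 / 0.35475 ≈ 53.70.

z_32 = 53.70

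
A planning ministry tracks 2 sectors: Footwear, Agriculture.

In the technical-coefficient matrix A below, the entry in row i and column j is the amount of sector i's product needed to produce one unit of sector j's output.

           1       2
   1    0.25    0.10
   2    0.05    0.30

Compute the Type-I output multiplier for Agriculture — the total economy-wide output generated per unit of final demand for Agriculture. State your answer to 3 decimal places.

m_2 = 1.635

I − A =
  [   0.75    -0.10]
  [  -0.05     0.70]
det(I−A) = (0.75)(0.70) − (-0.10)(-0.05) = 0.5200
adj(I−A) = [[0.70, 0.10], [0.05, 0.75]]
(I − A)⁻¹ = adj(I−A) / det(I−A) ≈
  [   1.3462     0.1923]
  [   0.0962     1.4423]
The output multiplier for sector j is the column-j sum of the Leontief inverse (I − A)⁻¹ = adj(I−A) / det(I−A).
Column 2 of adj(I−A): (0.10, 0.75); det(I−A) = 0.5200.
m_2 = (0.10 + 0.75) / 0.5200 = 0.85 / 0.5200 ≈ 1.635.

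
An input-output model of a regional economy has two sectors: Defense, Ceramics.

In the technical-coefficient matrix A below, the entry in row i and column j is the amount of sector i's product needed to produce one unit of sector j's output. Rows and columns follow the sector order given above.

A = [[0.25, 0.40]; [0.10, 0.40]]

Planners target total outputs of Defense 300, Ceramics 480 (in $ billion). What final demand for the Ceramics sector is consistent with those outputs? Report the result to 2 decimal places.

I − A =
  [   0.75    -0.40]
  [  -0.10     0.60]
d = (I − A) x:
  d_1 = (+0.75)·300 + (-0.40)·480 = 33.00
  d_2 = (-0.10)·300 + (+0.60)·480 = 258.00

d_2 = 258.00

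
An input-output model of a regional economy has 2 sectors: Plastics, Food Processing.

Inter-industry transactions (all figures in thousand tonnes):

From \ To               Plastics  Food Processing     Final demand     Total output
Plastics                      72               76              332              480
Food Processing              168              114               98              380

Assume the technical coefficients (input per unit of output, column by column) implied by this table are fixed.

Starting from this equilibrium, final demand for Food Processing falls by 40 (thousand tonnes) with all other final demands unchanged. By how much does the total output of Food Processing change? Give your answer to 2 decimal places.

Technical coefficients a_ij = z_ij / X_j:
  a_11 = 72/480 = 0.15, a_21 = 168/480 = 0.35
  a_12 = 76/380 = 0.20, a_22 = 114/380 = 0.30
I − A =
  [   0.85    -0.20]
  [  -0.35     0.70]
det(I−A) = (0.85)(0.70) − (-0.20)(-0.35) = 0.5250
adj(I−A) = [[0.70, 0.20], [0.35, 0.85]]
(I − A)⁻¹ = adj(I−A) / det(I−A) ≈
  [   1.3333     0.3810]
  [   0.6667     1.6190]
Δx = (I − A)⁻¹ Δd with Δd having -40 in the Food Processing component and 0 elsewhere.
So Δx_2 = L_22 · (-40), where L_22 = adj(I−A)_22 / det(I−A) = 0.85 / 0.5250.
Δx_2 = 0.85 × (-40) / 0.5250 = -34.00 / 0.5250 ≈ -64.76.

Δx_2 = -64.76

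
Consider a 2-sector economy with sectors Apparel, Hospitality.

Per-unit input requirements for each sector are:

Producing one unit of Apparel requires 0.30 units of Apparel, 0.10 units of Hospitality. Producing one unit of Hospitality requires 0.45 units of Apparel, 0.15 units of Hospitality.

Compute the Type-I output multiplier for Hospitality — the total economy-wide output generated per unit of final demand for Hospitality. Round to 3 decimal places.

I − A =
  [   0.70    -0.45]
  [  -0.10     0.85]
det(I−A) = (0.70)(0.85) − (-0.45)(-0.10) = 0.5500
adj(I−A) = [[0.85, 0.45], [0.10, 0.70]]
(I − A)⁻¹ = adj(I−A) / det(I−A) ≈
  [   1.5455     0.8182]
  [   0.1818     1.2727]
The output multiplier for sector j is the column-j sum of the Leontief inverse (I − A)⁻¹ = adj(I−A) / det(I−A).
Column H of adj(I−A): (0.45, 0.70); det(I−A) = 0.5500.
m_H = (0.45 + 0.70) / 0.5500 = 1.15 / 0.5500 ≈ 2.091.

m_H = 2.091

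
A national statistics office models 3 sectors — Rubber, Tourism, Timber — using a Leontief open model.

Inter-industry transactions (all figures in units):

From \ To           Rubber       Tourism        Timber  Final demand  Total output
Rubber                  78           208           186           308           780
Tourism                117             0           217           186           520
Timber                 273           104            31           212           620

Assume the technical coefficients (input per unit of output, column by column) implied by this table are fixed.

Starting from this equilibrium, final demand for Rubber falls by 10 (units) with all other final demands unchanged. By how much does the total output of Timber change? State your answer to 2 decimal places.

Technical coefficients a_ij = z_ij / X_j:
  a_11 = 78/780 = 0.10, a_21 = 117/780 = 0.15, a_31 = 273/780 = 0.35
  a_12 = 208/520 = 0.40, a_22 = 0/520 = 0.00, a_32 = 104/520 = 0.20
  a_13 = 186/620 = 0.30, a_23 = 217/620 = 0.35, a_33 = 31/620 = 0.05
I − A =
  [   0.90    -0.40    -0.30]
  [  -0.15     1.00    -0.35]
  [  -0.35    -0.20     0.95]
Cofactors of I−A, C_ij = (−1)^(i+j)·(minor ij) (rows/columns in the sector order above):
  C_11 = (1.00)(0.95) − (-0.35)(-0.20) = 0.8800
  C_12 = −[(-0.15)(0.95) − (-0.35)(-0.35)] = 0.2650
  C_13 = (-0.15)(-0.20) − (1.00)(-0.35) = 0.3800
  C_21 = −[(-0.40)(0.95) − (-0.30)(-0.20)] = 0.4400
  C_22 = (0.90)(0.95) − (-0.30)(-0.35) = 0.7500
  C_23 = −[(0.90)(-0.20) − (-0.40)(-0.35)] = 0.3200
  C_31 = (-0.40)(-0.35) − (-0.30)(1.00) = 0.4400
  C_32 = −[(0.90)(-0.35) − (-0.30)(-0.15)] = 0.3600
  C_33 = (0.90)(1.00) − (-0.40)(-0.15) = 0.8400
det(I−A) = Σ_j (I−A)_1j·C_1j = (0.90)(0.8800) + (-0.40)(0.2650) + (-0.30)(0.3800) = 0.5720
adj(I−A) = Cᵀ =
  [ 0.8800   0.4400   0.4400]
  [ 0.2650   0.7500   0.3600]
  [ 0.3800   0.3200   0.8400]
(I − A)⁻¹ = adj(I−A) / det(I−A) ≈
  [   1.5385     0.7692     0.7692]
  [   0.4633     1.3112     0.6294]
  [   0.6643     0.5594     1.4685]
Δx = (I − A)⁻¹ Δd with Δd having -10 in the Rubber component and 0 elsewhere.
So Δx_3 = L_31 · (-10), where L_31 = adj(I−A)_31 / det(I−A) = 0.3800 / 0.5720.
Δx_3 = 0.3800 × (-10) / 0.5720 = -3.80 / 0.5720 ≈ -6.64.

Δx_3 = -6.64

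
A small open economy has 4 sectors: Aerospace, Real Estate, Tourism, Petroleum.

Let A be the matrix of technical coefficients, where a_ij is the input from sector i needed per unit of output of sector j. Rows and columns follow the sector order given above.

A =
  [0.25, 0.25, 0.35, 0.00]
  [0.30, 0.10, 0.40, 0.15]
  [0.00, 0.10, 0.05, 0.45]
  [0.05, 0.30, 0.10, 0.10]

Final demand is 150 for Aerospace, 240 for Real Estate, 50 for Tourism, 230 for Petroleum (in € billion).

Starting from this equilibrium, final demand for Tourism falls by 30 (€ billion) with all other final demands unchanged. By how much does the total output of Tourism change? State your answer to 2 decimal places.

Δx_3 = -43.19

I − A =
  [   0.75    -0.25    -0.35     0.00]
  [  -0.30     0.90    -0.40    -0.15]
  [   0.00    -0.10     0.95    -0.45]
  [  -0.05    -0.30    -0.10     0.90]
Compute the cofactors C_ij = (−1)^(i+j)·(3×3 minor ij) of I−A; the adjugate is their transpose:
adj(I−A) = Cᵀ =
  [ 0.594750   0.281250   0.361500   0.227625]
  [ 0.259125   0.599625   0.378375   0.289125]
  [ 0.088500   0.174375   0.504375   0.281250]
  [ 0.129250   0.234875   0.202250   0.529500]
det(I−A) = Σ_j (I−A)_1j·C_1j = (0.75)(0.594750) + (-0.25)(0.259125) + (-0.35)(0.088500) + (0.00)(0.129250) = 0.35030625
(I − A)⁻¹ = adj(I−A) / det(I−A) ≈
  [   1.6978     0.8029     1.0320     0.6498]
  [   0.7397     1.7117     1.0801     0.8253]
  [   0.2526     0.4978     1.4398     0.8029]
  [   0.3690     0.6705     0.5774     1.5115]
Δx = (I − A)⁻¹ Δd with Δd having -30 in the Tourism component and 0 elsewhere.
So Δx_3 = L_33 · (-30), where L_33 = adj(I−A)_33 / det(I−A) = 0.504375 / 0.35030625.
Δx_3 = 0.504375 × (-30) / 0.35030625 = -15.13125 / 0.35030625 ≈ -43.19.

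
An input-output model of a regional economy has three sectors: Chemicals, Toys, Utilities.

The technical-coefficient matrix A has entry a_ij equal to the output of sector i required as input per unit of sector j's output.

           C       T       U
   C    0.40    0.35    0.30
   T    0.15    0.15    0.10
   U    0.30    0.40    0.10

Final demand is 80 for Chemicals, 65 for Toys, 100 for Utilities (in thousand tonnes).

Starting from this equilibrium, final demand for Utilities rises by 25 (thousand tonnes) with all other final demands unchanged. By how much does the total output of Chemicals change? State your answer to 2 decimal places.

Δx_C = 25.64

I − A =
  [   0.60    -0.35    -0.30]
  [  -0.15     0.85    -0.10]
  [  -0.30    -0.40     0.90]
Cofactors of I−A, C_ij = (−1)^(i+j)·(minor ij) (rows/columns in the sector order above):
  C_11 = (0.85)(0.90) − (-0.10)(-0.40) = 0.7250
  C_12 = −[(-0.15)(0.90) − (-0.10)(-0.30)] = 0.1650
  C_13 = (-0.15)(-0.40) − (0.85)(-0.30) = 0.3150
  C_21 = −[(-0.35)(0.90) − (-0.30)(-0.40)] = 0.4350
  C_22 = (0.60)(0.90) − (-0.30)(-0.30) = 0.4500
  C_23 = −[(0.60)(-0.40) − (-0.35)(-0.30)] = 0.3450
  C_31 = (-0.35)(-0.10) − (-0.30)(0.85) = 0.2900
  C_32 = −[(0.60)(-0.10) − (-0.30)(-0.15)] = 0.1050
  C_33 = (0.60)(0.85) − (-0.35)(-0.15) = 0.4575
det(I−A) = Σ_j (I−A)_1j·C_1j = (0.60)(0.7250) + (-0.35)(0.1650) + (-0.30)(0.3150) = 0.28275
adj(I−A) = Cᵀ =
  [ 0.7250   0.4350   0.2900]
  [ 0.1650   0.4500   0.1050]
  [ 0.3150   0.3450   0.4575]
(I − A)⁻¹ = adj(I−A) / det(I−A) ≈
  [   2.5641     1.5385     1.0256]
  [   0.5836     1.5915     0.3714]
  [   1.1141     1.2202     1.6180]
Δx = (I − A)⁻¹ Δd with Δd having +25 in the Utilities component and 0 elsewhere.
So Δx_C = L_CU · (+25), where L_CU = adj(I−A)_CU / det(I−A) = 0.2900 / 0.28275.
Δx_C = 0.2900 × (+25) / 0.28275 = 7.25 / 0.28275 ≈ 25.64.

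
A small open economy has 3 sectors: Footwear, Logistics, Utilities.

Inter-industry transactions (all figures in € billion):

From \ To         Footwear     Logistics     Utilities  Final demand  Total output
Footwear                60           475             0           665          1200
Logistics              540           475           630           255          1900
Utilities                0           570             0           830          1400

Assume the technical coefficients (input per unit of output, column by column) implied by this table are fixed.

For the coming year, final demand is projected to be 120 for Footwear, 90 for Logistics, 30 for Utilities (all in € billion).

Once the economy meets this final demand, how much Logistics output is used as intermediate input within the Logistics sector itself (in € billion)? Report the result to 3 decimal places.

z_22 = 80.723

Technical coefficients a_ij = z_ij / X_j:
  a_11 = 60/1200 = 0.05, a_21 = 540/1200 = 0.45, a_31 = 0/1200 = 0.00
  a_12 = 475/1900 = 0.25, a_22 = 475/1900 = 0.25, a_32 = 570/1900 = 0.30
  a_13 = 0/1400 = 0.00, a_23 = 630/1400 = 0.45, a_33 = 0/1400 = 0.00
I − A =
  [   0.95    -0.25     0.00]
  [  -0.45     0.75    -0.45]
  [   0.00    -0.30     1.00]
Cofactors of I−A, C_ij = (−1)^(i+j)·(minor ij) (rows/columns in the sector order above):
  C_11 = (0.75)(1.00) − (-0.45)(-0.30) = 0.6150
  C_12 = −[(-0.45)(1.00) − (-0.45)(0.00)] = 0.4500
  C_13 = (-0.45)(-0.30) − (0.75)(0.00) = 0.1350
  C_21 = −[(-0.25)(1.00) − (0.00)(-0.30)] = 0.2500
  C_22 = (0.95)(1.00) − (0.00)(0.00) = 0.9500
  C_23 = −[(0.95)(-0.30) − (-0.25)(0.00)] = 0.2850
  C_31 = (-0.25)(-0.45) − (0.00)(0.75) = 0.1125
  C_32 = −[(0.95)(-0.45) − (0.00)(-0.45)] = 0.4275
  C_33 = (0.95)(0.75) − (-0.25)(-0.45) = 0.6000
det(I−A) = Σ_j (I−A)_1j·C_1j = (0.95)(0.6150) + (-0.25)(0.4500) + (0.00)(0.1350) = 0.47175
adj(I−A) = Cᵀ =
  [ 0.6150   0.2500   0.1125]
  [ 0.4500   0.9500   0.4275]
  [ 0.1350   0.2850   0.6000]
(I − A)⁻¹ = adj(I−A) / det(I−A) ≈
  [   1.3037     0.5299     0.2385]
  [   0.9539     2.0138     0.9062]
  [   0.2862     0.6041     1.2719]
First solve x = (I − A)⁻¹ d = adj(I−A)·d / det(I−A); in particular x_2 = (0.4500·120 + 0.9500·90 + 0.4275·30) / 0.47175 = 152.325 / 0.47175 ≈ 322.89348.
Intermediate flow from 2 to 2: z_22 = a_22 · x_2 = 0.25 × 152.325 / 0.47175 = 38.08125 / 0.47175 ≈ 80.723.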